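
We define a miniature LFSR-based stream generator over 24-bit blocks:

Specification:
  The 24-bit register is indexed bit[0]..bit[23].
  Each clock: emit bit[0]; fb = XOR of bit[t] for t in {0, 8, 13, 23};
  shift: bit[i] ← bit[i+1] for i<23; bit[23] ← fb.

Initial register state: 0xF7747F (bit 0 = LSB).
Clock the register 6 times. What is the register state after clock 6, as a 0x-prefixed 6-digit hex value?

0xBFDDD1

reg_0 = 0xF7747F
clock 1: out=1, reg = 0xFBBA3F
clock 2: out=1, reg = 0xFDDD1F
clock 3: out=1, reg = 0xFEEE8F
clock 4: out=1, reg = 0xFF7747
clock 5: out=1, reg = 0x7FBBA3
clock 6: out=1, reg = 0xBFDDD1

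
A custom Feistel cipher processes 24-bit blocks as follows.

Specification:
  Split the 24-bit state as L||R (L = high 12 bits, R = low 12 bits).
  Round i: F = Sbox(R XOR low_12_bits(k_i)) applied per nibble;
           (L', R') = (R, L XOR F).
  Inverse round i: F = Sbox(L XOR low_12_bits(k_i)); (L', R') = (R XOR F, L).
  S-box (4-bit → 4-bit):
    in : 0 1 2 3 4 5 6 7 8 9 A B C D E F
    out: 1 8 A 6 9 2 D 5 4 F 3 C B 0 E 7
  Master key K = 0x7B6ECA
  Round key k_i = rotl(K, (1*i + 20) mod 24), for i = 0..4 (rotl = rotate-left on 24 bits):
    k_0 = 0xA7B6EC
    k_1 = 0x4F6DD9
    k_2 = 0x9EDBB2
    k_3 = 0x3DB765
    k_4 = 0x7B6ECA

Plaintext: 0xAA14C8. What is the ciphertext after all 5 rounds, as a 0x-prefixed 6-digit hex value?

0x5A5B85

s_0 = plaintext = 0xAA14C8
s_1 = Round(s_0, k_0) = 0x4C8008
s_2 = Round(s_1, k_1) = 0x0084C0
s_3 = Round(s_2, k_2) = 0x4C0752
s_4 = Round(s_3, k_3) = 0x7525A5
s_5 = Round(s_4, k_4) = 0x5A5B85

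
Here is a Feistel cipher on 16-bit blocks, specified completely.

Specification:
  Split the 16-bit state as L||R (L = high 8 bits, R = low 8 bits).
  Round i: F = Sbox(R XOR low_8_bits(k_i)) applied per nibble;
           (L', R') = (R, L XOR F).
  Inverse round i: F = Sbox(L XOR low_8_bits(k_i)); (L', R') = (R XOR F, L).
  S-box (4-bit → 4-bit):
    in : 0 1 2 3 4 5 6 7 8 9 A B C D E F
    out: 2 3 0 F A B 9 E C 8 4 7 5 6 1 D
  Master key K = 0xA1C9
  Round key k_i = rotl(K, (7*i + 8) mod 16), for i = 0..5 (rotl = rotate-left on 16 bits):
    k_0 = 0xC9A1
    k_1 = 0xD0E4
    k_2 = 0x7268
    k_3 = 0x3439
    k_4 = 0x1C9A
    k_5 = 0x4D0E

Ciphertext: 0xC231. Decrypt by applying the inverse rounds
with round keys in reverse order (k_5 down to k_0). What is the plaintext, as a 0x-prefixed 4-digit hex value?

s_0 = ciphertext = 0xC231
s_1 = InvRound(s_0, k_5) = 0x64C2
s_2 = InvRound(s_1, k_4) = 0x1364
s_3 = InvRound(s_2, k_3) = 0x6013
s_4 = InvRound(s_3, k_2) = 0x3F60
s_5 = InvRound(s_4, k_1) = 0x073F
s_6 = InvRound(s_5, k_0) = 0x7607

0x7607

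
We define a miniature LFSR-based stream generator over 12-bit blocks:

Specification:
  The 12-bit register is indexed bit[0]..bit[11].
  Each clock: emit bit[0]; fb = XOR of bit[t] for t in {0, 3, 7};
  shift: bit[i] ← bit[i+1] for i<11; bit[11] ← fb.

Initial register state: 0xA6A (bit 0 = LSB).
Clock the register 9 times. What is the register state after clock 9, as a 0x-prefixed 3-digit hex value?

reg_0 = 0xA6A
clock 1: out=0, reg = 0xD35
clock 2: out=1, reg = 0xE9A
clock 3: out=0, reg = 0x74D
clock 4: out=1, reg = 0x3A6
clock 5: out=0, reg = 0x9D3
clock 6: out=1, reg = 0x4E9
clock 7: out=1, reg = 0xA74
clock 8: out=0, reg = 0x53A
clock 9: out=0, reg = 0xA9D

0xA9D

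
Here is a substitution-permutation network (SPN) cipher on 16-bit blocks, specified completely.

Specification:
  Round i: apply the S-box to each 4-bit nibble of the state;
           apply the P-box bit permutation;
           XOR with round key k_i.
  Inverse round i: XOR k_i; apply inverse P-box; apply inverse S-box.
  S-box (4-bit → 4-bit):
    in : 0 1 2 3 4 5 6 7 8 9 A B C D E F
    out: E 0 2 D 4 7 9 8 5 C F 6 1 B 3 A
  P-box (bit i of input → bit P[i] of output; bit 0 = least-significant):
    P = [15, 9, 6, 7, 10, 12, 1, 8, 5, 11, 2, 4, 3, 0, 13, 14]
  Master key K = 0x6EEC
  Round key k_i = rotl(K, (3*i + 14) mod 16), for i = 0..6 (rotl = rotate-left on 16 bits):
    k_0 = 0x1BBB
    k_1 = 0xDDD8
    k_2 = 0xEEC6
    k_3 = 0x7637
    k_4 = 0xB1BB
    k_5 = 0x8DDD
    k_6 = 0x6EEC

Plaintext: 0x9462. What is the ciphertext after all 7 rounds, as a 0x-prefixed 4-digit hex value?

s_0 = plaintext = 0x9462
s_1 = Round(s_0, k_0) = 0x7CBF
s_2 = Round(s_1, k_1) = 0x8F7A
s_3 = Round(s_2, k_2) = 0x451E
s_4 = Round(s_3, k_3) = 0xDC13
s_5 = Round(s_4, k_4) = 0x7152
s_6 = Round(s_5, k_5) = 0xDBDF
s_7 = Round(s_6, k_6) = 0x3161

0x3161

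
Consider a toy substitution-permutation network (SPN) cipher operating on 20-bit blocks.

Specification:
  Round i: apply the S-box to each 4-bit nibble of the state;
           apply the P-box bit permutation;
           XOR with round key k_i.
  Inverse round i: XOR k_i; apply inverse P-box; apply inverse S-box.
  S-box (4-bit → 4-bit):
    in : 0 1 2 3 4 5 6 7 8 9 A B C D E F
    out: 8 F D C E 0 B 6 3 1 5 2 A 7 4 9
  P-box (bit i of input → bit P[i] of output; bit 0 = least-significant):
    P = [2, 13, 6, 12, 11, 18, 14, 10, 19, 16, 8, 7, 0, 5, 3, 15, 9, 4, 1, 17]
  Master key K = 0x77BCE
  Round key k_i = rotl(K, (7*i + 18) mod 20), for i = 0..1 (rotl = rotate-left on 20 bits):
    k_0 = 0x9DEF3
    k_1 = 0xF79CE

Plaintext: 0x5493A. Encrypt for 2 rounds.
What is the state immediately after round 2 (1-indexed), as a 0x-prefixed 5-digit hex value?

s_0 = plaintext = 0x5493A
s_1 = Round(s_0, k_0) = 0x11A9F
s_2 = Round(s_1, k_1) = 0x5E2F1

0x5E2F1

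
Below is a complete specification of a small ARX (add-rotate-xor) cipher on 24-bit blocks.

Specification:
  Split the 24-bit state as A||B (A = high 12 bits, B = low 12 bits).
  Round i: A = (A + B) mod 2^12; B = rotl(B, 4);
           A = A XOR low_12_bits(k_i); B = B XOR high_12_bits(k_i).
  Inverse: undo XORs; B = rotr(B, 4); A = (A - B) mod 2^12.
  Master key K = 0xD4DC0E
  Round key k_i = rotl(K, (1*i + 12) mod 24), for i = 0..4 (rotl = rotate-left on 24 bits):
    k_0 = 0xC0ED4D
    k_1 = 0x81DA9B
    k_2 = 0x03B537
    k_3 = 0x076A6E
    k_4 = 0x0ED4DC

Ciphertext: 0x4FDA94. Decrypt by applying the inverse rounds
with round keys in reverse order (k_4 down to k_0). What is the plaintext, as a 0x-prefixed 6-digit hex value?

0x7D2EBE

s_0 = ciphertext = 0x4FDA94
s_1 = InvRound(s_0, k_4) = 0x67A9A7
s_2 = InvRound(s_1, k_3) = 0xA7719D
s_3 = InvRound(s_2, k_2) = 0x92661A
s_4 = InvRound(s_3, k_1) = 0xBDD7E0
s_5 = InvRound(s_4, k_0) = 0x7D2EBE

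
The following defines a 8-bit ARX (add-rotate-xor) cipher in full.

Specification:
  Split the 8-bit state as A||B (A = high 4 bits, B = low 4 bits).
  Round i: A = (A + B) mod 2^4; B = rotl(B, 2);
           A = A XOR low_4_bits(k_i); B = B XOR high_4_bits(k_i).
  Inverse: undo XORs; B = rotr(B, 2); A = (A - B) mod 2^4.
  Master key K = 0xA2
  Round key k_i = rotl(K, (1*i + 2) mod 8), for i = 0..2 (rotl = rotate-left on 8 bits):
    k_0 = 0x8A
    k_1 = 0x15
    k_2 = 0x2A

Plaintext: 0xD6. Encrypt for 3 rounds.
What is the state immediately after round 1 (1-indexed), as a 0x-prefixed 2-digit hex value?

s_0 = plaintext = 0xD6
s_1 = Round(s_0, k_0) = 0x91
s_2 = Round(s_1, k_1) = 0xF5
s_3 = Round(s_2, k_2) = 0xE7

0x91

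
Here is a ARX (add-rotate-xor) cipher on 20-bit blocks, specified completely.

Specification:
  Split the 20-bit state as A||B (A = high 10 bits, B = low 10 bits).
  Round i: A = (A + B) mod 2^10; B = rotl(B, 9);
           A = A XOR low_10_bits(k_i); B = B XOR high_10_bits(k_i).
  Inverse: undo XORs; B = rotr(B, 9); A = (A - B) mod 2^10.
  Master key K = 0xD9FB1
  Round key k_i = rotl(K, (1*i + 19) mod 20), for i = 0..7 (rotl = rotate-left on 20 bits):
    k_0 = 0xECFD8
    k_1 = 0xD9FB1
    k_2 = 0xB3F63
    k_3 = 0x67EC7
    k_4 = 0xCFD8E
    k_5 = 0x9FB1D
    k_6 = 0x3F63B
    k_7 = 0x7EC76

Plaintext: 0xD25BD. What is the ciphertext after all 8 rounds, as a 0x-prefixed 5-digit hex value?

0x745C5

s_0 = plaintext = 0xD25BD
s_1 = Round(s_0, k_0) = 0xB796D
s_2 = Round(s_1, k_1) = 0xFE9D1
s_3 = Round(s_2, k_2) = 0xAA027
s_4 = Round(s_3, k_3) = 0x0238C
s_5 = Round(s_4, k_4) = 0x86AF9
s_6 = Round(s_5, k_5) = 0x83902
s_7 = Round(s_6, k_6) = 0x4AC7C
s_8 = Round(s_7, k_7) = 0x745C5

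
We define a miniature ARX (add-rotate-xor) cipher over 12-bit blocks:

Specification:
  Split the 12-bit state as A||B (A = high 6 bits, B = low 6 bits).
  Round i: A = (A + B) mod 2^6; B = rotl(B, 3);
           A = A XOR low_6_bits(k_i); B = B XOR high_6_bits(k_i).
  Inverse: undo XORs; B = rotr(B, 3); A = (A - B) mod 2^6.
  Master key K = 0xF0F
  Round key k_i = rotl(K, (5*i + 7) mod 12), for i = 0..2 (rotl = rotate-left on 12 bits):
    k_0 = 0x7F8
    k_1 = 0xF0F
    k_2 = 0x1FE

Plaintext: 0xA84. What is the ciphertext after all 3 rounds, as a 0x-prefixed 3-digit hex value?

0x8DF

s_0 = plaintext = 0xA84
s_1 = Round(s_0, k_0) = 0x5BF
s_2 = Round(s_1, k_1) = 0x683
s_3 = Round(s_2, k_2) = 0x8DF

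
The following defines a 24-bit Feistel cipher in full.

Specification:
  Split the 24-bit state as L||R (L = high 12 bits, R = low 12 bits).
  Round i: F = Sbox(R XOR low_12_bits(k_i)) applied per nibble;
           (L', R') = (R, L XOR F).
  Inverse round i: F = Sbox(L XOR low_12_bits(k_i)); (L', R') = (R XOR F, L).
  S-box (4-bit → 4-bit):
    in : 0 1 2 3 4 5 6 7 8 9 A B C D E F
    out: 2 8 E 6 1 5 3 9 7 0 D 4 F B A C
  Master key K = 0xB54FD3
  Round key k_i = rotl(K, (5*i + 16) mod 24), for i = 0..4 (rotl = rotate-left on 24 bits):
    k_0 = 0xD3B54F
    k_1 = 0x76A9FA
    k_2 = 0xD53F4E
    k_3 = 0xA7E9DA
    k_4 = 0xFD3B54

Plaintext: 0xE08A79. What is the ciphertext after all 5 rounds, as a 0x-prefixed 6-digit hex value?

0x8CAC0D

s_0 = plaintext = 0xE08A79
s_1 = Round(s_0, k_0) = 0xA7926B
s_2 = Round(s_1, k_1) = 0x26BE71
s_3 = Round(s_2, k_2) = 0xE71A07
s_4 = Round(s_3, k_3) = 0xA078CA
s_5 = Round(s_4, k_4) = 0x8CAC0D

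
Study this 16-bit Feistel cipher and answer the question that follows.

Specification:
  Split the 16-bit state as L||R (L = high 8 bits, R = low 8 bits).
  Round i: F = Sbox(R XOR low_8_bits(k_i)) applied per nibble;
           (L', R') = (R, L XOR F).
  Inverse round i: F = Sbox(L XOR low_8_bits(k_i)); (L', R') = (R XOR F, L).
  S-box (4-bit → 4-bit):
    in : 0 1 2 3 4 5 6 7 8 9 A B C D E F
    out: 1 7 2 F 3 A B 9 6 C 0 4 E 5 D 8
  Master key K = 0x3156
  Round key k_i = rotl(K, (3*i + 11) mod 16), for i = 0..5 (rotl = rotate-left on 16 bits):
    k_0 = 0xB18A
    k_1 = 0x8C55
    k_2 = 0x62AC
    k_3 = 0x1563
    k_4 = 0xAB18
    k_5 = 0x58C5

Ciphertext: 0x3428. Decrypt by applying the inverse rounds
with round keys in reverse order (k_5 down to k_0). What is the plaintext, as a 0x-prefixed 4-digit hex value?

s_0 = ciphertext = 0x3428
s_1 = InvRound(s_0, k_5) = 0xAF34
s_2 = InvRound(s_1, k_4) = 0x7DAF
s_3 = InvRound(s_2, k_3) = 0xD27D
s_4 = InvRound(s_3, k_2) = 0xE0D2
s_5 = InvRound(s_4, k_1) = 0x98E0
s_6 = InvRound(s_5, k_0) = 0x9298

0x9298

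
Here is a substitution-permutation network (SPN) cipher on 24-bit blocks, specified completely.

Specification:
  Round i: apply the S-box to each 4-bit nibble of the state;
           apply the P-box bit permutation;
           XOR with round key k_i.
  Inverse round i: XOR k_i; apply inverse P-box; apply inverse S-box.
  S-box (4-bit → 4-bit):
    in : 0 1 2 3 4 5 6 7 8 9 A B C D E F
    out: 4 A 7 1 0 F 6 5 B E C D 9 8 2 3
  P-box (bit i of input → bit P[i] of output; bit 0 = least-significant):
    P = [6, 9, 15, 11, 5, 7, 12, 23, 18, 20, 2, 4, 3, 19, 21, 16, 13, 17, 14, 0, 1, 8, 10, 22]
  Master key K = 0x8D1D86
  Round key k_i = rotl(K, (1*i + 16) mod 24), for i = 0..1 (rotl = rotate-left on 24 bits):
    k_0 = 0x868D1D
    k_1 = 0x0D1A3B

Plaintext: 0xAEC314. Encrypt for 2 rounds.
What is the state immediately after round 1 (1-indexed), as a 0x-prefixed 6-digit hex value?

0x418995

s_0 = plaintext = 0xAEC314
s_1 = Round(s_0, k_0) = 0x418995
s_2 = Round(s_1, k_1) = 0x9680E6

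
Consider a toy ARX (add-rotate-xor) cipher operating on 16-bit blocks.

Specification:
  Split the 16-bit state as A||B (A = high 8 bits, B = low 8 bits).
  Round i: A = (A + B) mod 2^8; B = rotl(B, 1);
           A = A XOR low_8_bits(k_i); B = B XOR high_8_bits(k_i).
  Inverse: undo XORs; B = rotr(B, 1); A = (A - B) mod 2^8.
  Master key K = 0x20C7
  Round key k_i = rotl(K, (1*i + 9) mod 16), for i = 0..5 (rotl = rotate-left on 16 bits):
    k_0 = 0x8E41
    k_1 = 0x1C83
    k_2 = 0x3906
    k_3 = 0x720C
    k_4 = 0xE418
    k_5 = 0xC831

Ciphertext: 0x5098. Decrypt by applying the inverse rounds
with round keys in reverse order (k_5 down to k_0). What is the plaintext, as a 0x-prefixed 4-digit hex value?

0x6826

s_0 = ciphertext = 0x5098
s_1 = InvRound(s_0, k_5) = 0x3928
s_2 = InvRound(s_1, k_4) = 0xBB66
s_3 = InvRound(s_2, k_3) = 0xAD0A
s_4 = InvRound(s_3, k_2) = 0x1299
s_5 = InvRound(s_4, k_1) = 0xCFC2
s_6 = InvRound(s_5, k_0) = 0x6826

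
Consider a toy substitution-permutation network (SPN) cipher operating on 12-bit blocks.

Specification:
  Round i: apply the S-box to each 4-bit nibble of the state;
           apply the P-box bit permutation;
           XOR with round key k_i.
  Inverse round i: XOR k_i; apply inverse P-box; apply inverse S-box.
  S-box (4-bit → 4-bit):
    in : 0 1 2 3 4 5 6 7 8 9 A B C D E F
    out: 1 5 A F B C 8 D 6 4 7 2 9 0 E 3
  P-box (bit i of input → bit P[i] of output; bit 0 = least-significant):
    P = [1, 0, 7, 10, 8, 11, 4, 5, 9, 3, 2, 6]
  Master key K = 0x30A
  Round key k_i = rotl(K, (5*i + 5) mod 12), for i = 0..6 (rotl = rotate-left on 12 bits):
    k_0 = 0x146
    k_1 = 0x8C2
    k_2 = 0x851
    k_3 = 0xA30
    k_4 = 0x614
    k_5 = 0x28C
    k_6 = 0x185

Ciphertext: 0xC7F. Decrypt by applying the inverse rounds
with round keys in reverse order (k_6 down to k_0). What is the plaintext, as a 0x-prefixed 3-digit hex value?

0x228

s_0 = ciphertext = 0xC7F
s_1 = InvRound(s_0, k_6) = 0x237
s_2 = InvRound(s_1, k_5) = 0xB5A
s_3 = InvRound(s_2, k_4) = 0xEFC
s_4 = InvRound(s_3, k_3) = 0xED5
s_5 = InvRound(s_4, k_2) = 0x1D5
s_6 = InvRound(s_5, k_1) = 0x9AF
s_7 = InvRound(s_6, k_0) = 0x228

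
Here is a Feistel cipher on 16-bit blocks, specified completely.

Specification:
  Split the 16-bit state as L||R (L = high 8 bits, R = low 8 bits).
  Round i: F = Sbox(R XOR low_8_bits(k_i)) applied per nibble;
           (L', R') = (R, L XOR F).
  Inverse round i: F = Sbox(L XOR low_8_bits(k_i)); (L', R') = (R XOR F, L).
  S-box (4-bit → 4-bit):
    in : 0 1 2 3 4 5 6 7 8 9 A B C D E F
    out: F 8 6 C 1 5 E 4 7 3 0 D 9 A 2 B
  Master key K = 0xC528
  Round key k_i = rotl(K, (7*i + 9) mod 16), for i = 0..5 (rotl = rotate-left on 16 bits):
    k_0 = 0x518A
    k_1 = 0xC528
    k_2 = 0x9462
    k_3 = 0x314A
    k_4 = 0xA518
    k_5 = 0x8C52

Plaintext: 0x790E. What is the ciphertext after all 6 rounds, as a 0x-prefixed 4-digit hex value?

0xF9BE

s_0 = plaintext = 0x790E
s_1 = Round(s_0, k_0) = 0x0E08
s_2 = Round(s_1, k_1) = 0x0861
s_3 = Round(s_2, k_2) = 0x61F4
s_4 = Round(s_3, k_3) = 0xF4B3
s_5 = Round(s_4, k_4) = 0xB3F9
s_6 = Round(s_5, k_5) = 0xF9BE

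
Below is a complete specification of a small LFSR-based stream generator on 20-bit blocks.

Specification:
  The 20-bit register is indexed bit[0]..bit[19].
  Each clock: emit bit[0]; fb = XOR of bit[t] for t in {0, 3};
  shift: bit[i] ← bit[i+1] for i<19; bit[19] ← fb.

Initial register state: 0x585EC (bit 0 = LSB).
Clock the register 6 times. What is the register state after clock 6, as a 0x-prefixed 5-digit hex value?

0x45617

reg_0 = 0x585EC
clock 1: out=0, reg = 0xAC2F6
clock 2: out=0, reg = 0x5617B
clock 3: out=1, reg = 0x2B0BD
clock 4: out=1, reg = 0x1585E
clock 5: out=0, reg = 0x8AC2F
clock 6: out=1, reg = 0x45617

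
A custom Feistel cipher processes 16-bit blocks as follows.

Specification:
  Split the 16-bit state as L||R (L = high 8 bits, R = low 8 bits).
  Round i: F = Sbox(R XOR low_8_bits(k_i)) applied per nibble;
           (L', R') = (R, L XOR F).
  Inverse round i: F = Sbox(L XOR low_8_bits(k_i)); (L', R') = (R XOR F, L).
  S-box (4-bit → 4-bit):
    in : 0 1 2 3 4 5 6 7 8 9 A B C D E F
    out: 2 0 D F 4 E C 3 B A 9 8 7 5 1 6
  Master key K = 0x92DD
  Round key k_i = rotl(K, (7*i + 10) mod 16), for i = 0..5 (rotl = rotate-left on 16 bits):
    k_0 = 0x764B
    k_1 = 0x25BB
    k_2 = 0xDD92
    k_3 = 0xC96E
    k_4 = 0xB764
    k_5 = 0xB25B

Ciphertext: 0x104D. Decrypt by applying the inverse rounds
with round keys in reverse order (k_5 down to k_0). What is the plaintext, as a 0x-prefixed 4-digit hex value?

s_0 = ciphertext = 0x104D
s_1 = InvRound(s_0, k_5) = 0x0510
s_2 = InvRound(s_1, k_4) = 0xD005
s_3 = InvRound(s_2, k_3) = 0x84D0
s_4 = InvRound(s_3, k_2) = 0xDC84
s_5 = InvRound(s_4, k_1) = 0x47DC
s_6 = InvRound(s_5, k_0) = 0xFB47

0xFB47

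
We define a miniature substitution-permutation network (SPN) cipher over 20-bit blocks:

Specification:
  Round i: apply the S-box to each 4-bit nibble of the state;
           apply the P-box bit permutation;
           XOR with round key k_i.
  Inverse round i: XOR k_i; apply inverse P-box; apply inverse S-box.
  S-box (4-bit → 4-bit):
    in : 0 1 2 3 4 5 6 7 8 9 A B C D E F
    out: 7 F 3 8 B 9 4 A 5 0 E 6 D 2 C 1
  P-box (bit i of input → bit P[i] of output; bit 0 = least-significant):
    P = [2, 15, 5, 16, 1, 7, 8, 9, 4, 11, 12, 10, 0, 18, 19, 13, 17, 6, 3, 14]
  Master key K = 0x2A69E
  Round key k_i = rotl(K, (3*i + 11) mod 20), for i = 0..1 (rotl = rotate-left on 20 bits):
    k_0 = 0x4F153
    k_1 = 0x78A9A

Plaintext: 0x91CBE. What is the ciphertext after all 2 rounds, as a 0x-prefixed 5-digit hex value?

s_0 = plaintext = 0x91CBE
s_1 = Round(s_0, k_0) = 0x9C4E2
s_2 = Round(s_1, k_1) = 0xF258F

0xF258F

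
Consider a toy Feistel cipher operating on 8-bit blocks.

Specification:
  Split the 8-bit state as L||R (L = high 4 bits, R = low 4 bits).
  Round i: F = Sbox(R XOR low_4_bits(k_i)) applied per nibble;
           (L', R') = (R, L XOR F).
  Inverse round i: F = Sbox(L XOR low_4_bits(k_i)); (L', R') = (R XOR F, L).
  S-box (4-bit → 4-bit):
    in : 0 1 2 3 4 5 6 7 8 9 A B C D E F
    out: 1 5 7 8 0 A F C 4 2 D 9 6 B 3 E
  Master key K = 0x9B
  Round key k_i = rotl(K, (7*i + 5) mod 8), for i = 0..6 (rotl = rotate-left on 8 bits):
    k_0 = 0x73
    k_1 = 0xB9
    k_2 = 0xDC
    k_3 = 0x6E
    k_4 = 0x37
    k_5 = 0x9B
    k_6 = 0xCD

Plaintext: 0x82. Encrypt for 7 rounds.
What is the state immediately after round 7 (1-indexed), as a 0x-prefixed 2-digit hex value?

0x9E

s_0 = plaintext = 0x82
s_1 = Round(s_0, k_0) = 0x2D
s_2 = Round(s_1, k_1) = 0xD2
s_3 = Round(s_2, k_2) = 0x2E
s_4 = Round(s_3, k_3) = 0xE3
s_5 = Round(s_4, k_4) = 0x3E
s_6 = Round(s_5, k_5) = 0xE9
s_7 = Round(s_6, k_6) = 0x9E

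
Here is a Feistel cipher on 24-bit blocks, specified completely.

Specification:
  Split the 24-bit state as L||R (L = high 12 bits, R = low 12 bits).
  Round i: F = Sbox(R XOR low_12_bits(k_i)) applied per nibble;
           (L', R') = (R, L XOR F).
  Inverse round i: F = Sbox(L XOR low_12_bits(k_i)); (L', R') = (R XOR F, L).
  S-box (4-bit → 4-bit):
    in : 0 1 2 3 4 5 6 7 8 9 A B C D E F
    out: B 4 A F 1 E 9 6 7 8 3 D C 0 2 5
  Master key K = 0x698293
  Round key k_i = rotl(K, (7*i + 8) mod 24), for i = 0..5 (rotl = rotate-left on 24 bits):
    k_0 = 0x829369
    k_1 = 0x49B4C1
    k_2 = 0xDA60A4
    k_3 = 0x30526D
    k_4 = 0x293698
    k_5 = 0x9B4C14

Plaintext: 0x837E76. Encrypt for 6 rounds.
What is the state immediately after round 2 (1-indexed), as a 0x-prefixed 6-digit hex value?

s_0 = plaintext = 0x837E76
s_1 = Round(s_0, k_0) = 0xE76872
s_2 = Round(s_1, k_1) = 0x8722A9
s_3 = Round(s_2, k_2) = 0x2A92C2
s_4 = Round(s_3, k_3) = 0x2C299C
s_5 = Round(s_4, k_4) = 0x99C773
s_6 = Round(s_5, k_5) = 0x77340A

0x8722A9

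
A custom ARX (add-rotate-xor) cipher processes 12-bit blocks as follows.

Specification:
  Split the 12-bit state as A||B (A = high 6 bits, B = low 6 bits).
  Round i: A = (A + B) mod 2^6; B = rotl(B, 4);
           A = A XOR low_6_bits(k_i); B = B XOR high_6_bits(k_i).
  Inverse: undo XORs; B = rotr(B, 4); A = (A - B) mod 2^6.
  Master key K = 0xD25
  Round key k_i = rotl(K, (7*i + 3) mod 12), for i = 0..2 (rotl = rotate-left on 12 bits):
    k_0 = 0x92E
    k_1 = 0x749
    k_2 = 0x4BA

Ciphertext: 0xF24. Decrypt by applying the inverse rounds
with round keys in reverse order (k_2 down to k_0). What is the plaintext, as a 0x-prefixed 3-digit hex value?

0xC73

s_0 = ciphertext = 0xF24
s_1 = InvRound(s_0, k_2) = 0xADB
s_2 = InvRound(s_1, k_1) = 0x298
s_3 = InvRound(s_2, k_0) = 0xC73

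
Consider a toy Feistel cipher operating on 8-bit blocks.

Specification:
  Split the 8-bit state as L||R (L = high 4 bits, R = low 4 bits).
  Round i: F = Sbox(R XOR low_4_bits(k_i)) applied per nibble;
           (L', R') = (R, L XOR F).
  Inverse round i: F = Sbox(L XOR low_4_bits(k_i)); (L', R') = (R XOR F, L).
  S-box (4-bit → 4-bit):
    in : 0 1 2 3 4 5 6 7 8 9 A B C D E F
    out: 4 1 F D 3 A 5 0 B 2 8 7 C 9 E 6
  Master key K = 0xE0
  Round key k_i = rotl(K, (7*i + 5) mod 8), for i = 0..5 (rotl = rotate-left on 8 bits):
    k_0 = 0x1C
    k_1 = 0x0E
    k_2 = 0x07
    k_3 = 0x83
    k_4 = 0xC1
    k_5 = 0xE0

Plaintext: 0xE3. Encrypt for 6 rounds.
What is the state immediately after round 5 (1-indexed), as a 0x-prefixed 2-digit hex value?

s_0 = plaintext = 0xE3
s_1 = Round(s_0, k_0) = 0x38
s_2 = Round(s_1, k_1) = 0x86
s_3 = Round(s_2, k_2) = 0x69
s_4 = Round(s_3, k_3) = 0x9E
s_5 = Round(s_4, k_4) = 0xEF
s_6 = Round(s_5, k_5) = 0xF8

0xEF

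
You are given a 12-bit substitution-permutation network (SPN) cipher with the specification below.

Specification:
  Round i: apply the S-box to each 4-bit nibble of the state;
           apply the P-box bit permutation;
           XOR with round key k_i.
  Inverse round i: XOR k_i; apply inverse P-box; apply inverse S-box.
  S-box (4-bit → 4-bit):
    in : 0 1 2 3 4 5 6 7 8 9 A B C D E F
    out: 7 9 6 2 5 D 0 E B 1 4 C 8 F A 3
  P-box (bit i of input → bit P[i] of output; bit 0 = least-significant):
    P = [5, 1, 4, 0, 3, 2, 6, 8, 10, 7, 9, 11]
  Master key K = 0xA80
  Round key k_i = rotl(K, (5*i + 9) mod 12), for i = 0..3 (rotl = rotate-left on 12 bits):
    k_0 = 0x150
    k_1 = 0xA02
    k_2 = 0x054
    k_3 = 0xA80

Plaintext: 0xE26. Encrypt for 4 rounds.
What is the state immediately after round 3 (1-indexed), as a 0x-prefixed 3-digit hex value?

0x8C0

s_0 = plaintext = 0xE26
s_1 = Round(s_0, k_0) = 0x994
s_2 = Round(s_1, k_1) = 0xE3A
s_3 = Round(s_2, k_2) = 0x8C0
s_4 = Round(s_3, k_3) = 0x732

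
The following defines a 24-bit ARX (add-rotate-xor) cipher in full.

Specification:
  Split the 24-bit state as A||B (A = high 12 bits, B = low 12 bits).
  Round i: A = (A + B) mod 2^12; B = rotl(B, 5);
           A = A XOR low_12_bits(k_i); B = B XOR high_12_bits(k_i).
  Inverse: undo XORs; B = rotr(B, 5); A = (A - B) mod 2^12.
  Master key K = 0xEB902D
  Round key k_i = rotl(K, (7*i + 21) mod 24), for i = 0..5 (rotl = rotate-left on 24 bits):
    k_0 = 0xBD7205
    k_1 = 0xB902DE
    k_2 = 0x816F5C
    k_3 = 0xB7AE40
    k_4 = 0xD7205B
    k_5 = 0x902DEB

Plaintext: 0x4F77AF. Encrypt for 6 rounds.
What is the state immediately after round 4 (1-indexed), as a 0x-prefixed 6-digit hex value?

s_0 = plaintext = 0x4F77AF
s_1 = Round(s_0, k_0) = 0xEA3E38
s_2 = Round(s_1, k_1) = 0xE05C8C
s_3 = Round(s_2, k_2) = 0x5CD98F
s_4 = Round(s_3, k_3) = 0x11CA89
s_5 = Round(s_4, k_4) = 0xBFEC47
s_6 = Round(s_5, k_5) = 0x5AE1FA

0x11CA89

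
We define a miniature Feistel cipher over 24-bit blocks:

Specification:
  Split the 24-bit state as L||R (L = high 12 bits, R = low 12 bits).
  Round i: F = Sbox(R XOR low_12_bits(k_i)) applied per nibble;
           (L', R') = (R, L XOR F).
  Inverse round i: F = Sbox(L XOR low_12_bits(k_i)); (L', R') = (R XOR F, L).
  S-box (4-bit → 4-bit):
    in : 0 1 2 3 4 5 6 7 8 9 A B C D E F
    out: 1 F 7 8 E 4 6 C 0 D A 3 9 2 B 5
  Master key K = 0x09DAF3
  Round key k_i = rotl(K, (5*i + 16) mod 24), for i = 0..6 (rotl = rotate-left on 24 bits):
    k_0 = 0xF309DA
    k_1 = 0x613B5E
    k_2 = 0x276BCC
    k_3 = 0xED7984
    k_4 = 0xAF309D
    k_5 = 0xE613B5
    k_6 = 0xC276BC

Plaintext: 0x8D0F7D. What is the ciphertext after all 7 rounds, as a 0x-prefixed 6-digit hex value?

s_0 = plaintext = 0x8D0F7D
s_1 = Round(s_0, k_0) = 0xF7DE7C
s_2 = Round(s_1, k_1) = 0xE7CB0A
s_3 = Round(s_2, k_2) = 0xB0AFEA
s_4 = Round(s_3, k_3) = 0xFEAD61
s_5 = Round(s_4, k_4) = 0xD61DB3
s_6 = Round(s_5, k_5) = 0xDB3677
s_7 = Round(s_6, k_6) = 0x677C20

0x677C20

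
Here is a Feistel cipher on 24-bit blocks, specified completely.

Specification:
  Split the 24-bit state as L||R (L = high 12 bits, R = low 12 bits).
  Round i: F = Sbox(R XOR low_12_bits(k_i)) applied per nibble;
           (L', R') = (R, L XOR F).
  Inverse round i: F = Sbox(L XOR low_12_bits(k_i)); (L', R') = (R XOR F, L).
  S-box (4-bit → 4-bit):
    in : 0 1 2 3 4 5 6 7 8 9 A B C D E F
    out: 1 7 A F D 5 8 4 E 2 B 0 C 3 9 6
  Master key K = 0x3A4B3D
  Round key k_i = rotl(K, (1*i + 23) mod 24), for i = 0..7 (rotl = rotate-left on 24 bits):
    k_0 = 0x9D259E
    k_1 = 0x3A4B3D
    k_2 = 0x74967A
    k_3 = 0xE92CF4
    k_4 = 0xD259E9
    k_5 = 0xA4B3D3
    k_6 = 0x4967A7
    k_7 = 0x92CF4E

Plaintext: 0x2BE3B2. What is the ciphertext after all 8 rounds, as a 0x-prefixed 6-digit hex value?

0xD7BF79

s_0 = plaintext = 0x2BE3B2
s_1 = Round(s_0, k_0) = 0x3B2A12
s_2 = Round(s_1, k_1) = 0xA12414
s_3 = Round(s_2, k_2) = 0x41409B
s_4 = Round(s_3, k_3) = 0x09B892
s_5 = Round(s_4, k_4) = 0x8927DB
s_6 = Round(s_5, k_5) = 0x7DB58C
s_7 = Round(s_6, k_6) = 0x58CD7B
s_8 = Round(s_7, k_7) = 0xD7BF79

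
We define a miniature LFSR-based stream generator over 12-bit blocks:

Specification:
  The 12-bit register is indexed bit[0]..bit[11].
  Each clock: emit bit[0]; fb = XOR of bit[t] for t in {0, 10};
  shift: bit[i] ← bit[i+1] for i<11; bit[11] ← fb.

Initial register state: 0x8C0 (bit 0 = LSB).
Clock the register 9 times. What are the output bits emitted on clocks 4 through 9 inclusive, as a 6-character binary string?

reg_0 = 0x8C0
clock 1: out=0, reg = 0x460
clock 2: out=0, reg = 0xA30
clock 3: out=0, reg = 0x518
clock 4: out=0, reg = 0xA8C
clock 5: out=0, reg = 0x546
clock 6: out=0, reg = 0xAA3
clock 7: out=1, reg = 0xD51
clock 8: out=1, reg = 0x6A8
clock 9: out=0, reg = 0xB54

000110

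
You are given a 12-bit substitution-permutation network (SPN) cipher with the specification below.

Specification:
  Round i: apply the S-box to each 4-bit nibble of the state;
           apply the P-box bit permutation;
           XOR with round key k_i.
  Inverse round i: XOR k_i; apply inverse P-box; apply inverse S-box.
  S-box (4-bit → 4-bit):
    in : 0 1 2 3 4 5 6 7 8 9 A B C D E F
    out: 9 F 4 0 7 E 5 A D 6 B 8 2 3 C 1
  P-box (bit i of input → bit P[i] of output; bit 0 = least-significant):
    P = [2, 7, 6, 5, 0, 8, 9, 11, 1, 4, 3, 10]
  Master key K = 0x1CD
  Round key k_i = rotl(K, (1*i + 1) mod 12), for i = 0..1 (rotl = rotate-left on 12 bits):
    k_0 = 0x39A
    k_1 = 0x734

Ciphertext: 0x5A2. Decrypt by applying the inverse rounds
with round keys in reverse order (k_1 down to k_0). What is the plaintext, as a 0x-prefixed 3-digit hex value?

0xA8A

s_0 = ciphertext = 0x5A2
s_1 = InvRound(s_0, k_1) = 0xD2D
s_2 = InvRound(s_1, k_0) = 0xA8A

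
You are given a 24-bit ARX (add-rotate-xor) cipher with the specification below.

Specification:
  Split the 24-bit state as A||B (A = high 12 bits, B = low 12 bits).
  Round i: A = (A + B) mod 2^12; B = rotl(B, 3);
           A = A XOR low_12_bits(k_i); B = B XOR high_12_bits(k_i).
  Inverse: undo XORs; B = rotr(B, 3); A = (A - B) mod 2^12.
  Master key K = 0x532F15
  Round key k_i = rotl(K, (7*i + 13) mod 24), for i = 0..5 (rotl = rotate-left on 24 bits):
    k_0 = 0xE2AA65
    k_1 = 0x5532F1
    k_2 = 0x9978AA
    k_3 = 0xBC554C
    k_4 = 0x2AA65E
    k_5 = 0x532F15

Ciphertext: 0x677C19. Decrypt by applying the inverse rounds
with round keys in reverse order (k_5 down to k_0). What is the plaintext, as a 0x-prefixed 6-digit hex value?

s_0 = ciphertext = 0x677C19
s_1 = InvRound(s_0, k_5) = 0x23D725
s_2 = InvRound(s_1, k_4) = 0x5B2EB1
s_3 = InvRound(s_2, k_3) = 0x8508AE
s_4 = InvRound(s_3, k_2) = 0xED3227
s_5 = InvRound(s_4, k_1) = 0x3348EE
s_6 = InvRound(s_5, k_0) = 0x0798D8

0x0798D8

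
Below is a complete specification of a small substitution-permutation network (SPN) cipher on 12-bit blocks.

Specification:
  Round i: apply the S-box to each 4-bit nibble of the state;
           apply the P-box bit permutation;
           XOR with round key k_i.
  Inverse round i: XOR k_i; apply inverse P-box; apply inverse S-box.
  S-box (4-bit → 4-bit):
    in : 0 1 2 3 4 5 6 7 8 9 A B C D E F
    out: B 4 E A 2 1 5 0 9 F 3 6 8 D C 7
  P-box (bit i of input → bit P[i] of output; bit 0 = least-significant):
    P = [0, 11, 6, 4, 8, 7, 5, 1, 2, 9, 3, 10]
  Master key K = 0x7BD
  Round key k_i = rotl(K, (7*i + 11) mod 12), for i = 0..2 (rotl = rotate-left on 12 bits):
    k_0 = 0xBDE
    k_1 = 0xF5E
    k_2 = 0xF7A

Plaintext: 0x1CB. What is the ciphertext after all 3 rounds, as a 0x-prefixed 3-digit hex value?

s_0 = plaintext = 0x1CB
s_1 = Round(s_0, k_0) = 0x394
s_2 = Round(s_1, k_1) = 0x0FC
s_3 = Round(s_2, k_2) = 0x8CE

0x8CE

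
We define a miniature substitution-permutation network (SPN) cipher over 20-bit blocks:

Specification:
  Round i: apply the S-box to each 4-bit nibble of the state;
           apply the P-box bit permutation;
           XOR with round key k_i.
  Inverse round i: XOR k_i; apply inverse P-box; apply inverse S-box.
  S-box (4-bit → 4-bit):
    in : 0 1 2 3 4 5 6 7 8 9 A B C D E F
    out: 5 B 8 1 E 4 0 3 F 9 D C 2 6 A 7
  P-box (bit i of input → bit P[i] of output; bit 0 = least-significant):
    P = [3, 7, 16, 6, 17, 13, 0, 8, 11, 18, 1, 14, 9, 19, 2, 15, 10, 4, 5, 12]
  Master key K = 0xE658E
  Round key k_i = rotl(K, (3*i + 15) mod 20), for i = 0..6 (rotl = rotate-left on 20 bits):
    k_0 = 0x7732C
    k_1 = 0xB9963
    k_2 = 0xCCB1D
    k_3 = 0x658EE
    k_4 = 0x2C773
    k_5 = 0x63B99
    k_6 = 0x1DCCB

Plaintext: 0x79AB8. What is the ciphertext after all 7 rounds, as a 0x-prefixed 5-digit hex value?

0xA7DF3

s_0 = plaintext = 0x79AB8
s_1 = Round(s_0, k_0) = 0x6BCF7
s_2 = Round(s_1, k_1) = 0xD39EE
s_3 = Round(s_2, k_2) = 0xCA0ED
s_4 = Round(s_3, k_3) = 0x7F378
s_5 = Round(s_4, k_4) = 0x9E9AF
s_6 = Round(s_5, k_5) = 0xDE610
s_7 = Round(s_6, k_6) = 0xA7DF3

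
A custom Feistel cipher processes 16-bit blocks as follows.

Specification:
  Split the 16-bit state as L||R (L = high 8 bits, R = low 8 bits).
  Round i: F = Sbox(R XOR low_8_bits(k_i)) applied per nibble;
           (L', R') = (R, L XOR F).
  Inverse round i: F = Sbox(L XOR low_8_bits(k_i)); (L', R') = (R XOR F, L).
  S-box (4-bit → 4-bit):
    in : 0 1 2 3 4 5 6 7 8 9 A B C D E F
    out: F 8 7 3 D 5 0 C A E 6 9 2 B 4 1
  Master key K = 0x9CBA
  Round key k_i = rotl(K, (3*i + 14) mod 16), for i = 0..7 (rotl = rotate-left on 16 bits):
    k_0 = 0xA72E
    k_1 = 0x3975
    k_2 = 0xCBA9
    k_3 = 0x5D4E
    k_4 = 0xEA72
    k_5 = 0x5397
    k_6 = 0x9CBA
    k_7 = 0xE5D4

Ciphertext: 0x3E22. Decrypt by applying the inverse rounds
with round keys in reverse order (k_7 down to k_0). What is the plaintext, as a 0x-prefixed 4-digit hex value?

s_0 = ciphertext = 0x3E22
s_1 = InvRound(s_0, k_7) = 0x643E
s_2 = InvRound(s_1, k_6) = 0x8A64
s_3 = InvRound(s_2, k_5) = 0xEF8A
s_4 = InvRound(s_3, k_4) = 0x61EF
s_5 = InvRound(s_4, k_3) = 0x9E61
s_6 = InvRound(s_5, k_2) = 0x5D9E
s_7 = InvRound(s_6, k_1) = 0xE45D
s_8 = InvRound(s_7, k_0) = 0x7BE4

0x7BE4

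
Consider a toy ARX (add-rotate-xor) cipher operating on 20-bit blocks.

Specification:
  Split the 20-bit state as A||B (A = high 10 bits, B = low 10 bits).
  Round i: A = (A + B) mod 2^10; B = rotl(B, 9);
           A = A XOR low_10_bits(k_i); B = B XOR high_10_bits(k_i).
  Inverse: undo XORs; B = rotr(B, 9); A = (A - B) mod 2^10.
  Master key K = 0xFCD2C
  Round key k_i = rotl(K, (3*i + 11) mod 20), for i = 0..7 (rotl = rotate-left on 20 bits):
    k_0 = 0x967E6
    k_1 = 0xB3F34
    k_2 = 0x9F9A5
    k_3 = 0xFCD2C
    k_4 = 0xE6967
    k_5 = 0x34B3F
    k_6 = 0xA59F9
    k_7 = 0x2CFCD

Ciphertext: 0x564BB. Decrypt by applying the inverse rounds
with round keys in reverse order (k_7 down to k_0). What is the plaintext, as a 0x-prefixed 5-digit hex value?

0xD07C7

s_0 = ciphertext = 0x564BB
s_1 = InvRound(s_0, k_7) = 0xA1010
s_2 = InvRound(s_1, k_6) = 0x9C10D
s_3 = InvRound(s_2, k_5) = 0x647BE
s_4 = InvRound(s_3, k_4) = 0x2B848
s_5 = InvRound(s_4, k_3) = 0x82F77
s_6 = InvRound(s_5, k_2) = 0x67212
s_7 = InvRound(s_6, k_1) = 0x3B9BA
s_8 = InvRound(s_7, k_0) = 0xD07C7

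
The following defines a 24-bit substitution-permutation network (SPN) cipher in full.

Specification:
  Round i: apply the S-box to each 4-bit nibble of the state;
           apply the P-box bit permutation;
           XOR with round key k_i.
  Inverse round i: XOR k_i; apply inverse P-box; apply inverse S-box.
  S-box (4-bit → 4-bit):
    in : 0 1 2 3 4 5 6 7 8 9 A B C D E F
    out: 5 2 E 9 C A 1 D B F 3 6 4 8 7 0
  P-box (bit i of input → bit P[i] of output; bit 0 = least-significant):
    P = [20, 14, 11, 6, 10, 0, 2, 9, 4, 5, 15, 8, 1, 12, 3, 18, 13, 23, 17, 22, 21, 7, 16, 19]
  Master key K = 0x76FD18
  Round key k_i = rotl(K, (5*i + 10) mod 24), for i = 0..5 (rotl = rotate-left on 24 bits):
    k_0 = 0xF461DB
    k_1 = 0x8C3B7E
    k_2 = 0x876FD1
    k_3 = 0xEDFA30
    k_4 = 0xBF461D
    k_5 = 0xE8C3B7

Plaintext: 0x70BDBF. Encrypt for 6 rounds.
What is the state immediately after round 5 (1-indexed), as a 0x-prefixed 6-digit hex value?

s_0 = plaintext = 0x70BDBF
s_1 = Round(s_0, k_0) = 0xDF50D6
s_2 = Round(s_1, k_1) = 0x90A96E
s_3 = Round(s_2, k_2) = 0xBC9263
s_4 = Round(s_3, k_3) = 0xFA6FDA
s_5 = Round(s_4, k_4) = 0x2F241F
s_6 = Round(s_5, k_5) = 0xE5523E

0x2F241F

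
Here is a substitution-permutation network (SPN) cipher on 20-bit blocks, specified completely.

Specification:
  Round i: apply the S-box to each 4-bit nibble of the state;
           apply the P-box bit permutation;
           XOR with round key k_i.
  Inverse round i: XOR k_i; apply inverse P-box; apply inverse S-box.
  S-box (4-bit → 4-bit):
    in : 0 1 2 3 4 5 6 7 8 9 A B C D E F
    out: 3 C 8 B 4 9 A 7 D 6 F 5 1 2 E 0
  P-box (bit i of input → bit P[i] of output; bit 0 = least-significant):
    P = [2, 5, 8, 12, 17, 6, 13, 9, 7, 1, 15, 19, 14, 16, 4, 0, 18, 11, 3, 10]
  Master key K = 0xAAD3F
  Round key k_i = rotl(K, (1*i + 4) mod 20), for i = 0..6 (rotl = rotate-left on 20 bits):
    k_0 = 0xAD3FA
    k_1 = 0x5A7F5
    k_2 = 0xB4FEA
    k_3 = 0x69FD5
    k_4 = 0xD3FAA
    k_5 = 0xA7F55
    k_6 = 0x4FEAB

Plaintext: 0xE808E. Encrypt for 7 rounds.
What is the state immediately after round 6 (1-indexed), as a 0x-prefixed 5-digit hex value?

0xD793E

s_0 = plaintext = 0xE808E
s_1 = Round(s_0, k_0) = 0x8AC41
s_2 = Round(s_1, k_1) = 0x0D26C
s_3 = Round(s_2, k_2) = 0x645AE
s_4 = Round(s_3, k_3) = 0xCA025
s_5 = Round(s_4, k_4) = 0x86D3D
s_6 = Round(s_5, k_5) = 0xD793E
s_7 = Round(s_6, k_6) = 0x725D9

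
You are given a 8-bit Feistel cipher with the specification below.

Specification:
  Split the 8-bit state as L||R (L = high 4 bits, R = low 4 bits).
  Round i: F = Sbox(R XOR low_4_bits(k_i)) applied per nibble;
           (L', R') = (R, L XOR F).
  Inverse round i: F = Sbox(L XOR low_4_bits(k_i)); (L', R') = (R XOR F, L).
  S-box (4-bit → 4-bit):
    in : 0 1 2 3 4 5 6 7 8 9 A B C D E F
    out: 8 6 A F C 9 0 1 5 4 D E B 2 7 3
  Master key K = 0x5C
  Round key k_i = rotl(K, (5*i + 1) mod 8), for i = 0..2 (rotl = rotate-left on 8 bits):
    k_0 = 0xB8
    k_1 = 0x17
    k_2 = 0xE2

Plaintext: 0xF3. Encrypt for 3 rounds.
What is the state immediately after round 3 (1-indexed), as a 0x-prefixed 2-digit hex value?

0x37

s_0 = plaintext = 0xF3
s_1 = Round(s_0, k_0) = 0x31
s_2 = Round(s_1, k_1) = 0x13
s_3 = Round(s_2, k_2) = 0x37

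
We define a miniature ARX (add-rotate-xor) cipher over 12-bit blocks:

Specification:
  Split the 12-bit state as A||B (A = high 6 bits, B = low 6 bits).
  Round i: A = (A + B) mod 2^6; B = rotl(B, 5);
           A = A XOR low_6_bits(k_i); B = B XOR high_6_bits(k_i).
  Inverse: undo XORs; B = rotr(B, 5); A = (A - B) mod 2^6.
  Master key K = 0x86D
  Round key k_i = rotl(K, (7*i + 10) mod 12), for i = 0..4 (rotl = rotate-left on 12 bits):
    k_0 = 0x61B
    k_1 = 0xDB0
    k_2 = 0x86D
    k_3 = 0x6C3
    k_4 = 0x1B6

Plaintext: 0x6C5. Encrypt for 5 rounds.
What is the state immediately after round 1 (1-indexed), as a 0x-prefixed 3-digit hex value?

0xEFA

s_0 = plaintext = 0x6C5
s_1 = Round(s_0, k_0) = 0xEFA
s_2 = Round(s_1, k_1) = 0x16B
s_3 = Round(s_2, k_2) = 0x754
s_4 = Round(s_3, k_3) = 0xC91
s_5 = Round(s_4, k_4) = 0xD6E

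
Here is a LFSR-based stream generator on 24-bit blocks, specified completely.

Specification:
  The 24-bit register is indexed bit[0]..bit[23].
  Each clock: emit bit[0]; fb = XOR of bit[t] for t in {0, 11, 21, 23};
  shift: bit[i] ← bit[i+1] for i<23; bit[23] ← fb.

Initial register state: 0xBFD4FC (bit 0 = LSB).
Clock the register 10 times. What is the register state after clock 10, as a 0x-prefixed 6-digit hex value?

reg_0 = 0xBFD4FC
clock 1: out=0, reg = 0x5FEA7E
clock 2: out=0, reg = 0xAFF53F
clock 3: out=1, reg = 0xD7FA9F
clock 4: out=1, reg = 0xEBFD4F
clock 5: out=1, reg = 0x75FEA7
clock 6: out=1, reg = 0xBAFF53
clock 7: out=1, reg = 0x5D7FA9
clock 8: out=1, reg = 0x2EBFD4
clock 9: out=0, reg = 0x175FEA
clock 10: out=0, reg = 0x8BAFF5

0x8BAFF5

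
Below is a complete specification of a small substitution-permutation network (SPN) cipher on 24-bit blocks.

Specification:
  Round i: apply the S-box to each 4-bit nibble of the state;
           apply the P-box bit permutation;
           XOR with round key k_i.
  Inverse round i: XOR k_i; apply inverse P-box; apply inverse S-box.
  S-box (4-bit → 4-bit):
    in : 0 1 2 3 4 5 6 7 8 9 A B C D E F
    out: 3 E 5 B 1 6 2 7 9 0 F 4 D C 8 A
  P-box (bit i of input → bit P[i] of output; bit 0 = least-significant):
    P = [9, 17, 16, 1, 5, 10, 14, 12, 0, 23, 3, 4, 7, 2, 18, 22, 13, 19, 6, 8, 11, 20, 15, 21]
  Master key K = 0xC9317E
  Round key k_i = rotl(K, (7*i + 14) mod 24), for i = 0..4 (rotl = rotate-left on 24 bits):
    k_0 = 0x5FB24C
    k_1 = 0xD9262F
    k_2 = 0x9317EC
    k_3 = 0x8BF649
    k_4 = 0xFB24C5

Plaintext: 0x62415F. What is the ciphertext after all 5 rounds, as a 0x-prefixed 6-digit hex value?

0x6D91BD

s_0 = plaintext = 0x62415F
s_1 = Round(s_0, k_0) = 0xCDD696
s_2 = Round(s_1, k_1) = 0x3FAF6F
s_3 = Round(s_2, k_2) = 0x6D1A7A
s_4 = Round(s_3, k_3) = 0x5CB136
s_5 = Round(s_4, k_4) = 0x6D91BD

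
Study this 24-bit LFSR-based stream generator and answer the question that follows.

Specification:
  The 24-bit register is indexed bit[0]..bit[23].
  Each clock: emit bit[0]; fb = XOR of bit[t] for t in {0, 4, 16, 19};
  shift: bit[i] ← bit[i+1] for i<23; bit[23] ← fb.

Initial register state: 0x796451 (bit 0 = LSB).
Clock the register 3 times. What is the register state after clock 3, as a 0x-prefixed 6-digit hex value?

reg_0 = 0x796451
clock 1: out=1, reg = 0x3CB228
clock 2: out=0, reg = 0x9E5914
clock 3: out=0, reg = 0x4F2C8A

0x4F2C8A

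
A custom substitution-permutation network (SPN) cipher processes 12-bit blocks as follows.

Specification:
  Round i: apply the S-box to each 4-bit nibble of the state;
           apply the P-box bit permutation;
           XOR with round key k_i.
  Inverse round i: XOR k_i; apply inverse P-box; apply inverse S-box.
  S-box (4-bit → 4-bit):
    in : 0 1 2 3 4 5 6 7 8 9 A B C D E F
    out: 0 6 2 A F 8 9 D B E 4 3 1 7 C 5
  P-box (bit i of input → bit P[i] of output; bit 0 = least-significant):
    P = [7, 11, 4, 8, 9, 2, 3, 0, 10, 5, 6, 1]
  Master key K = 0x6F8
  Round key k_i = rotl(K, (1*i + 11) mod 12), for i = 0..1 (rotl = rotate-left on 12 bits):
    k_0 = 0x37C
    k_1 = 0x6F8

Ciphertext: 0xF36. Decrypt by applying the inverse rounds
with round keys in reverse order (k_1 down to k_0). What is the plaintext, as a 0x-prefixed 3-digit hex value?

0xD23

s_0 = ciphertext = 0xF36
s_1 = InvRound(s_0, k_1) = 0xE18
s_2 = InvRound(s_1, k_0) = 0xD23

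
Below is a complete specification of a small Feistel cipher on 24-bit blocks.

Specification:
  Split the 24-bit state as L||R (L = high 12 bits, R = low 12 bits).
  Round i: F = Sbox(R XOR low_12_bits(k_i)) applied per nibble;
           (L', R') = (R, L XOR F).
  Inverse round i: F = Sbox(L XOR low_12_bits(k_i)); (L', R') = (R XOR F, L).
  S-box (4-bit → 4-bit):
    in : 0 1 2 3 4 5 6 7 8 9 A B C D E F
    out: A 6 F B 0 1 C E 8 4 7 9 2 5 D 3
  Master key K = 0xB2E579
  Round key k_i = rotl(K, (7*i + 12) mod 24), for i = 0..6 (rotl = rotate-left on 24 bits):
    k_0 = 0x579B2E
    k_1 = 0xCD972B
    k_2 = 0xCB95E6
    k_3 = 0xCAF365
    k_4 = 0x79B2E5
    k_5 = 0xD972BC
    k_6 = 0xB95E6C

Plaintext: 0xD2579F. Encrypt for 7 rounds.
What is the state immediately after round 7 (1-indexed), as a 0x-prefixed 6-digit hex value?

s_0 = plaintext = 0xD2579F
s_1 = Round(s_0, k_0) = 0x79FFB3
s_2 = Round(s_1, k_1) = 0xFB3FD7
s_3 = Round(s_2, k_2) = 0xFD7805
s_4 = Round(s_3, k_3) = 0x80561D
s_5 = Round(s_4, k_4) = 0x61D83D
s_6 = Round(s_5, k_5) = 0x83D19B
s_7 = Round(s_6, k_6) = 0x19BB03

0x19BB03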